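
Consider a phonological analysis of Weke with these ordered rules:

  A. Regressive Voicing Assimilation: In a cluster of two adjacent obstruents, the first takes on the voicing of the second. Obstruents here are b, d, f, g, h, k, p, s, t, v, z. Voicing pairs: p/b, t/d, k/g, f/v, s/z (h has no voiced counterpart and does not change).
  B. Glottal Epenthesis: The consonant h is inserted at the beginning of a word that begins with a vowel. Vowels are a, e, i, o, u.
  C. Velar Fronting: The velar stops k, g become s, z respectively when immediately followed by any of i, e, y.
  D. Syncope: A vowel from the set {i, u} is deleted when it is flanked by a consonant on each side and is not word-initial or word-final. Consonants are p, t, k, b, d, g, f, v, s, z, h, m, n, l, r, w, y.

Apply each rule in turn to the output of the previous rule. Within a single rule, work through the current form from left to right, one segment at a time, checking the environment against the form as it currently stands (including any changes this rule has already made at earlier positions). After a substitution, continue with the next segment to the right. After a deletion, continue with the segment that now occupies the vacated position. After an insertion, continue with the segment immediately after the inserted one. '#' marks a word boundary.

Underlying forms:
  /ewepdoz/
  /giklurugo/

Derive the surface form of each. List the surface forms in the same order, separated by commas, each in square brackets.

[hewebdoz], [zklrgo]

/ewepdoz/:
  A Regressive Voicing Assimilation: [ewepdoz] → [ewebdoz]
  B Glottal Epenthesis: [ewebdoz] → [hewebdoz]
  C Velar Fronting: no change — [hewebdoz]
  D Syncope: no change — [hewebdoz]
/giklurugo/:
  A Regressive Voicing Assimilation: no change — [giklurugo]
  B Glottal Epenthesis: no change — [giklurugo]
  C Velar Fronting: [giklurugo] → [ziklurugo]
  D Syncope: [ziklurugo] → [zklrgo]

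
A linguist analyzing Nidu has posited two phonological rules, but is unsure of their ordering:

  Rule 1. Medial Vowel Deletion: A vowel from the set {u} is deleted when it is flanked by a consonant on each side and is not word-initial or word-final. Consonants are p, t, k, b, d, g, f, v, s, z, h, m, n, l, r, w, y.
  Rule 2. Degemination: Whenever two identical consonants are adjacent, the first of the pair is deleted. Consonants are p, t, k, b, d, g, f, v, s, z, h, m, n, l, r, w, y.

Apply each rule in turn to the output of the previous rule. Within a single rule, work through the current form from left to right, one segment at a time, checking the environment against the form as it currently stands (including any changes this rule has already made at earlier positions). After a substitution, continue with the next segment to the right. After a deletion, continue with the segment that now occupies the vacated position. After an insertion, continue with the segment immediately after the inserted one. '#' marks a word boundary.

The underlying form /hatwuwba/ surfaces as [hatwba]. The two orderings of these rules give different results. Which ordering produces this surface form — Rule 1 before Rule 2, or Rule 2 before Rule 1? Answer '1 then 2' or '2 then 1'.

1 then 2

Order 1 then 2:
  1 Medial Vowel Deletion: [hatwuwba] → [hatwwba]
  2 Degemination: [hatwwba] → [hatwba]
  result: [hatwba]
Order 2 then 1:
  2 Degemination: no change — [hatwuwba]
  1 Medial Vowel Deletion: [hatwuwba] → [hatwwba]
  result: [hatwwba]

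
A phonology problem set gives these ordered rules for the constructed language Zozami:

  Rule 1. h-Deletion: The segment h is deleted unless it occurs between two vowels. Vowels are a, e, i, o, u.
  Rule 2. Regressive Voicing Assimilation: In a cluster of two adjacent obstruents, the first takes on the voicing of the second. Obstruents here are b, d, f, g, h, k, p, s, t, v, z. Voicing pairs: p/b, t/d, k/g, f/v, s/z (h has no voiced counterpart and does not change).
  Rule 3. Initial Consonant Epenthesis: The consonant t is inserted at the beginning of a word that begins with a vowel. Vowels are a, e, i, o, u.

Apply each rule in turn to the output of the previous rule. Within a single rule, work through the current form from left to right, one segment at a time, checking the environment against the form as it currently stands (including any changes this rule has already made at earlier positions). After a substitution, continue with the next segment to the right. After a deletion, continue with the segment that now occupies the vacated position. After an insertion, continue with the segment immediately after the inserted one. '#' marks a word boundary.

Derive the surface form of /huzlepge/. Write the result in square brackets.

Rule 1 h-Deletion: [huzlepge] → [uzlepge]
Rule 2 Regressive Voicing Assimilation: [uzlepge] → [uzlebge]
Rule 3 Initial Consonant Epenthesis: [uzlebge] → [tuzlebge]

[tuzlebge]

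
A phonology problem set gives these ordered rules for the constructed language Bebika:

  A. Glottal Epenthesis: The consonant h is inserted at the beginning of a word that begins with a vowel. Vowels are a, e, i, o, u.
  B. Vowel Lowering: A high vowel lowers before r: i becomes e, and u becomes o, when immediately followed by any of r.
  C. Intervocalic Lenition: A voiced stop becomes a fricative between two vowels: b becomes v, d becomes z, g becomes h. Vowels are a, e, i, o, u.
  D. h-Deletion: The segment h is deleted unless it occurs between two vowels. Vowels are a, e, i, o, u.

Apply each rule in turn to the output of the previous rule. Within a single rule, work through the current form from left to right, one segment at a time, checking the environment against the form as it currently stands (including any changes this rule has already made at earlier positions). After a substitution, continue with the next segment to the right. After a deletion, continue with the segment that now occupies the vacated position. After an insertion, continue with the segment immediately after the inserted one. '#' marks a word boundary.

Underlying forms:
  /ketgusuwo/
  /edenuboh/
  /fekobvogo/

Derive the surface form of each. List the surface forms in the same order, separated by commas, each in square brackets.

[ketgusuwo], [ezenuvo], [fekobvoho]

/ketgusuwo/:
  A Glottal Epenthesis: no change — [ketgusuwo]
  B Vowel Lowering: no change — [ketgusuwo]
  C Intervocalic Lenition: no change — [ketgusuwo]
  D h-Deletion: no change — [ketgusuwo]
/edenuboh/:
  A Glottal Epenthesis: [edenuboh] → [hedenuboh]
  B Vowel Lowering: no change — [hedenuboh]
  C Intervocalic Lenition: [hedenuboh] → [hezenuvoh]
  D h-Deletion: [hezenuvoh] → [ezenuvo]
/fekobvogo/:
  A Glottal Epenthesis: no change — [fekobvogo]
  B Vowel Lowering: no change — [fekobvogo]
  C Intervocalic Lenition: [fekobvogo] → [fekobvoho]
  D h-Deletion: no change — [fekobvoho]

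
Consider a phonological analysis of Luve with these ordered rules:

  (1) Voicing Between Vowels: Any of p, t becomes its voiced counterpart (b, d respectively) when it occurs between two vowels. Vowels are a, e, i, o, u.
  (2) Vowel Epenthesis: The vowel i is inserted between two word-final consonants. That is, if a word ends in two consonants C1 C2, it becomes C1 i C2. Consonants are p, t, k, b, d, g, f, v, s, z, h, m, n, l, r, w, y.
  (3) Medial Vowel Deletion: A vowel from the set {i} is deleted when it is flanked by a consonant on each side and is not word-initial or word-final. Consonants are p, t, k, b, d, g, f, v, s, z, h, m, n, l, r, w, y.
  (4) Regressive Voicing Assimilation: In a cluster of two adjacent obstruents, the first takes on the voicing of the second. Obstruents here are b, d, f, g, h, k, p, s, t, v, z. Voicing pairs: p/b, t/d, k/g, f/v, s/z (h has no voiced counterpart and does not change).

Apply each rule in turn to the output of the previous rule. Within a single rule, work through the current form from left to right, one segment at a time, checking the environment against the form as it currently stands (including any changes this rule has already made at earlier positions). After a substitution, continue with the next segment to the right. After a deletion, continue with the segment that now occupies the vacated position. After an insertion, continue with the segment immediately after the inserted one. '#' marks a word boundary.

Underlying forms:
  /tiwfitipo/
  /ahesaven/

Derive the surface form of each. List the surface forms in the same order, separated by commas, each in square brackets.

[twvdbo], [ahesaven]

/tiwfitipo/:
  (1) Voicing Between Vowels: [tiwfitipo] → [tiwfidibo]
  (2) Vowel Epenthesis: no change — [tiwfidibo]
  (3) Medial Vowel Deletion: [tiwfidibo] → [twfdbo]
  (4) Regressive Voicing Assimilation: [twfdbo] → [twvdbo]
/ahesaven/:
  (1) Voicing Between Vowels: no change — [ahesaven]
  (2) Vowel Epenthesis: no change — [ahesaven]
  (3) Medial Vowel Deletion: no change — [ahesaven]
  (4) Regressive Voicing Assimilation: no change — [ahesaven]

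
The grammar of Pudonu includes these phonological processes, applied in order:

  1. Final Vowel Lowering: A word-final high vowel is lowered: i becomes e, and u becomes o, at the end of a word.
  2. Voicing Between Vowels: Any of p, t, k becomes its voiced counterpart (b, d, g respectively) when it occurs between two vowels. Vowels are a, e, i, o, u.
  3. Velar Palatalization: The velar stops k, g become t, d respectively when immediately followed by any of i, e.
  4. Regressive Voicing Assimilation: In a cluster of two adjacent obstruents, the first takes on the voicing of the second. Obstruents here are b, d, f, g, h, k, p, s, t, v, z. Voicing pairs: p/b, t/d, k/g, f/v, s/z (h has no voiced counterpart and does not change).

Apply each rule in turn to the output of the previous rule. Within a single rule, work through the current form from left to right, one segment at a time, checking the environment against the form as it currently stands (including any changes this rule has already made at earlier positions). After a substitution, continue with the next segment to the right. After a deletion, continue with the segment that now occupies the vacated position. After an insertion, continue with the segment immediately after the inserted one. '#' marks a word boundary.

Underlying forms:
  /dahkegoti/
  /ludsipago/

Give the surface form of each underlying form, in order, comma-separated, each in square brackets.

[dahtegode], [lutsibago]

/dahkegoti/:
  1 Final Vowel Lowering: [dahkegoti] → [dahkegote]
  2 Voicing Between Vowels: [dahkegote] → [dahkegode]
  3 Velar Palatalization: [dahkegode] → [dahtegode]
  4 Regressive Voicing Assimilation: no change — [dahtegode]
/ludsipago/:
  1 Final Vowel Lowering: no change — [ludsipago]
  2 Voicing Between Vowels: [ludsipago] → [ludsibago]
  3 Velar Palatalization: no change — [ludsibago]
  4 Regressive Voicing Assimilation: [ludsibago] → [lutsibago]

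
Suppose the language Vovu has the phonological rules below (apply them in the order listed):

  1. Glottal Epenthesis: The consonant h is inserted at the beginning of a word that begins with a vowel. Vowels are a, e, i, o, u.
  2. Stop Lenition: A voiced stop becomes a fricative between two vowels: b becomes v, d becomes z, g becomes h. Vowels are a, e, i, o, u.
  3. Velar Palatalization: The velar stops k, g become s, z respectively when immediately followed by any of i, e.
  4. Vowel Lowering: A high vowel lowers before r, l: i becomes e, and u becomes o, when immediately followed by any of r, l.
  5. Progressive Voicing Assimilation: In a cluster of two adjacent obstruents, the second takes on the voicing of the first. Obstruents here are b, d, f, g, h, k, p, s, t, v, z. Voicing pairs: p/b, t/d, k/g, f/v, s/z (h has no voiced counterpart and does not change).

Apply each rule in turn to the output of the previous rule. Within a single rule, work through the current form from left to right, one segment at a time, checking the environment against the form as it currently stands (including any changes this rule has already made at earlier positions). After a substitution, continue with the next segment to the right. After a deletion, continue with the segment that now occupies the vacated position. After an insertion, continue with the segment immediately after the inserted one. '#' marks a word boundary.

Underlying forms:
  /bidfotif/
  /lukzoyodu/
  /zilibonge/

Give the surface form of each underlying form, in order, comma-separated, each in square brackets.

[bidvotif], [luksoyozu], [zelivonze]

/bidfotif/:
  1 Glottal Epenthesis: no change — [bidfotif]
  2 Stop Lenition: no change — [bidfotif]
  3 Velar Palatalization: no change — [bidfotif]
  4 Vowel Lowering: no change — [bidfotif]
  5 Progressive Voicing Assimilation: [bidfotif] → [bidvotif]
/lukzoyodu/:
  1 Glottal Epenthesis: no change — [lukzoyodu]
  2 Stop Lenition: [lukzoyodu] → [lukzoyozu]
  3 Velar Palatalization: no change — [lukzoyozu]
  4 Vowel Lowering: no change — [lukzoyozu]
  5 Progressive Voicing Assimilation: [lukzoyozu] → [luksoyozu]
/zilibonge/:
  1 Glottal Epenthesis: no change — [zilibonge]
  2 Stop Lenition: [zilibonge] → [zilivonge]
  3 Velar Palatalization: [zilivonge] → [zilivonze]
  4 Vowel Lowering: [zilivonze] → [zelivonze]
  5 Progressive Voicing Assimilation: no change — [zelivonze]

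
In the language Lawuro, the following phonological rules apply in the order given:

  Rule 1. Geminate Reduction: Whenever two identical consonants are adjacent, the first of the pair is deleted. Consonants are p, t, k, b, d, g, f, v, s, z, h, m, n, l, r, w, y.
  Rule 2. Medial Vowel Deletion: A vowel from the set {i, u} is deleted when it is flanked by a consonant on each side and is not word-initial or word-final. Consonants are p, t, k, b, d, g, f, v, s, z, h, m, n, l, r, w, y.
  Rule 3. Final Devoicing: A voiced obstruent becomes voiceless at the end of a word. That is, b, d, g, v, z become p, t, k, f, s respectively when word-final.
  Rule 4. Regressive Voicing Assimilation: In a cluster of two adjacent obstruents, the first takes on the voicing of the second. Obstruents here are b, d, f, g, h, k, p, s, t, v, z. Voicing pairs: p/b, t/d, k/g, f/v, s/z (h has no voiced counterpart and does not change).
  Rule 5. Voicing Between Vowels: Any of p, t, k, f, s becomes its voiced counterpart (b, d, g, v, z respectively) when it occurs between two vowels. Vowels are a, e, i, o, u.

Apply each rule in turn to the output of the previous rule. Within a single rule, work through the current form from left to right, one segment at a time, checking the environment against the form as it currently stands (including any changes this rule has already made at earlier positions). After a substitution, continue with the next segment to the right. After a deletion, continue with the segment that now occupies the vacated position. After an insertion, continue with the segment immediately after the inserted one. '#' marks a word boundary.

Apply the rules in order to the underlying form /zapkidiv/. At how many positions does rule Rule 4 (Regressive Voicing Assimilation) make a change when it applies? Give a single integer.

2

Rule 1 Geminate Reduction: no change — [zapkidiv]
Rule 2 Medial Vowel Deletion: [zapkidiv] → [zapkdv]
Rule 3 Final Devoicing: [zapkdv] → [zapkdf]
Rule 4 Regressive Voicing Assimilation: [zapkdf] → [zapgtf]
Rule 5 Voicing Between Vowels: no change — [zapgtf]
Rule Rule 4 changed 2 position(s).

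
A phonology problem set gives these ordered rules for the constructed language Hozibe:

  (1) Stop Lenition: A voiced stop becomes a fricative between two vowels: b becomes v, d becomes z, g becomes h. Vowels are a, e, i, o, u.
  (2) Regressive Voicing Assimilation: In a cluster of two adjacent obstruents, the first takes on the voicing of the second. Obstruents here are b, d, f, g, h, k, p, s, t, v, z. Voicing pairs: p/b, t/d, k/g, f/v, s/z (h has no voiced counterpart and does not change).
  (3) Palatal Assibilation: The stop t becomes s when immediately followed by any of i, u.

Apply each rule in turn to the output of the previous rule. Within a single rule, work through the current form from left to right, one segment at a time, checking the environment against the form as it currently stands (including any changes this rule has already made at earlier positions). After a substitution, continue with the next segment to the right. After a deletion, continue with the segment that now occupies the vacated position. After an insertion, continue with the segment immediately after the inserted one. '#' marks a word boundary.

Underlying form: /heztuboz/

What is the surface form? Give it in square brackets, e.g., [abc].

[hessuvoz]

(1) Stop Lenition: [heztuboz] → [heztuvoz]
(2) Regressive Voicing Assimilation: [heztuvoz] → [hestuvoz]
(3) Palatal Assibilation: [hestuvoz] → [hessuvoz]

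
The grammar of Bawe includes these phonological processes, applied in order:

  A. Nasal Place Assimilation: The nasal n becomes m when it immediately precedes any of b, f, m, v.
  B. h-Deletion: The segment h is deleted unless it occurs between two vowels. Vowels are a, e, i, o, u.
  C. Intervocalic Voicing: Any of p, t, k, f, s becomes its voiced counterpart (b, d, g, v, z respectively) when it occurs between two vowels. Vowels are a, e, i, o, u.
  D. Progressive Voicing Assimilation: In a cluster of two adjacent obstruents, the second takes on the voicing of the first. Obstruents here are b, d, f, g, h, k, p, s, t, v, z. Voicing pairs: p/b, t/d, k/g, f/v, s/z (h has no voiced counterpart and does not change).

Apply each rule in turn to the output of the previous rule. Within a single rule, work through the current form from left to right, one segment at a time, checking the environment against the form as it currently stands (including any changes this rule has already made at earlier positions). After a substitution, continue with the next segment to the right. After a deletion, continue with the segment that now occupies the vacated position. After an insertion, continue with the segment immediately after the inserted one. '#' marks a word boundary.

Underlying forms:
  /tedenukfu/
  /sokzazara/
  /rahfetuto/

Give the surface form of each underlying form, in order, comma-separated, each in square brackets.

[tedenukfu], [soksazara], [ravedudo]

/tedenukfu/:
  A Nasal Place Assimilation: no change — [tedenukfu]
  B h-Deletion: no change — [tedenukfu]
  C Intervocalic Voicing: no change — [tedenukfu]
  D Progressive Voicing Assimilation: no change — [tedenukfu]
/sokzazara/:
  A Nasal Place Assimilation: no change — [sokzazara]
  B h-Deletion: no change — [sokzazara]
  C Intervocalic Voicing: no change — [sokzazara]
  D Progressive Voicing Assimilation: [sokzazara] → [soksazara]
/rahfetuto/:
  A Nasal Place Assimilation: no change — [rahfetuto]
  B h-Deletion: [rahfetuto] → [rafetuto]
  C Intervocalic Voicing: [rafetuto] → [ravedudo]
  D Progressive Voicing Assimilation: no change — [ravedudo]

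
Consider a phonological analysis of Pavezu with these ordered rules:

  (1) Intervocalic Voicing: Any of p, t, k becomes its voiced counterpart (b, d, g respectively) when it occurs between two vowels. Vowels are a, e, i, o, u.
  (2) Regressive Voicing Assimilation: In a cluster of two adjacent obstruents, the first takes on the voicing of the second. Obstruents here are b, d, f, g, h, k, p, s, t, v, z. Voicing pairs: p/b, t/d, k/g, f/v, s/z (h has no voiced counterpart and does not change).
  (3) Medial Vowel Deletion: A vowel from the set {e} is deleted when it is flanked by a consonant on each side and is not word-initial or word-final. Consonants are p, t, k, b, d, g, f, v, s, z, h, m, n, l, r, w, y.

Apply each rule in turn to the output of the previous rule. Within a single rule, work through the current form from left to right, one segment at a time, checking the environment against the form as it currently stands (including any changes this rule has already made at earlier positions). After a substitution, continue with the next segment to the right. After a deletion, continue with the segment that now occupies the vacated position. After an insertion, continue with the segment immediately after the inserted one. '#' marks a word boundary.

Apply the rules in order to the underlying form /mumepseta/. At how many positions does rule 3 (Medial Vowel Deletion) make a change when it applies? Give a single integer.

2

(1) Intervocalic Voicing: [mumepseta] → [mumepseda]
(2) Regressive Voicing Assimilation: no change — [mumepseda]
(3) Medial Vowel Deletion: [mumepseda] → [mumpsda]
Rule 3 changed 2 position(s).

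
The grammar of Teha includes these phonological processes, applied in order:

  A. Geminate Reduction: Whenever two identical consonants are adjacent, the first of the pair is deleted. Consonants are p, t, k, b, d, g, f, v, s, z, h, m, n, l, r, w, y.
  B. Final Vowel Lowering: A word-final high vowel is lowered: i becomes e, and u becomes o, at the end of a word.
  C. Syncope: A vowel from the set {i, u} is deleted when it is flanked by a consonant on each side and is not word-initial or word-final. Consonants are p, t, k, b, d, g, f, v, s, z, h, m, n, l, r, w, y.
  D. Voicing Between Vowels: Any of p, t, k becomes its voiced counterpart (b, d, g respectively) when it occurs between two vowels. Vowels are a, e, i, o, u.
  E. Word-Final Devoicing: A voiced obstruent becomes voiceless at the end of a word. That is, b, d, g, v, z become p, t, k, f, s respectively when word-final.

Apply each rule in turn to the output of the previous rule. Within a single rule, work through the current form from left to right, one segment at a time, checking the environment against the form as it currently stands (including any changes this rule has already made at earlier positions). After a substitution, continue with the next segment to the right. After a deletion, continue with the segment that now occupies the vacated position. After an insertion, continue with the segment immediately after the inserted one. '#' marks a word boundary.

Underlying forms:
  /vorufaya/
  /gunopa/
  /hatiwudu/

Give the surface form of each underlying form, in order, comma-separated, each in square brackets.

[vorfaya], [gnoba], [hatwdo]

/vorufaya/:
  A Geminate Reduction: no change — [vorufaya]
  B Final Vowel Lowering: no change — [vorufaya]
  C Syncope: [vorufaya] → [vorfaya]
  D Voicing Between Vowels: no change — [vorfaya]
  E Word-Final Devoicing: no change — [vorfaya]
/gunopa/:
  A Geminate Reduction: no change — [gunopa]
  B Final Vowel Lowering: no change — [gunopa]
  C Syncope: [gunopa] → [gnopa]
  D Voicing Between Vowels: [gnopa] → [gnoba]
  E Word-Final Devoicing: no change — [gnoba]
/hatiwudu/:
  A Geminate Reduction: no change — [hatiwudu]
  B Final Vowel Lowering: [hatiwudu] → [hatiwudo]
  C Syncope: [hatiwudo] → [hatwdo]
  D Voicing Between Vowels: no change — [hatwdo]
  E Word-Final Devoicing: no change — [hatwdo]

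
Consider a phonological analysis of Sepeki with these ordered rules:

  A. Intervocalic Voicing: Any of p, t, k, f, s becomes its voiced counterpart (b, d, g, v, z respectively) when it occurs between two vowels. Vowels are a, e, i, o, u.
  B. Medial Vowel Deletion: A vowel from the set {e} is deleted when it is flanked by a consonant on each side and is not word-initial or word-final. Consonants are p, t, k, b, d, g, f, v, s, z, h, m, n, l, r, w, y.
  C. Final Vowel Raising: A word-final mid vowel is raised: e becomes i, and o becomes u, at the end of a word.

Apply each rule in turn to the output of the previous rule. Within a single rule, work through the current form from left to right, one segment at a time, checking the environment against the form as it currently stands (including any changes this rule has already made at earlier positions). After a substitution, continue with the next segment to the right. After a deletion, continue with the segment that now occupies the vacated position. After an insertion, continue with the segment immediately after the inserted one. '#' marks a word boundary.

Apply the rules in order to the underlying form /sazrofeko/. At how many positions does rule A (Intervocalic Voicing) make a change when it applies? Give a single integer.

2

A Intervocalic Voicing: [sazrofeko] → [sazrovego]
B Medial Vowel Deletion: [sazrovego] → [sazrovgo]
C Final Vowel Raising: [sazrovgo] → [sazrovgu]
Rule A changed 2 position(s).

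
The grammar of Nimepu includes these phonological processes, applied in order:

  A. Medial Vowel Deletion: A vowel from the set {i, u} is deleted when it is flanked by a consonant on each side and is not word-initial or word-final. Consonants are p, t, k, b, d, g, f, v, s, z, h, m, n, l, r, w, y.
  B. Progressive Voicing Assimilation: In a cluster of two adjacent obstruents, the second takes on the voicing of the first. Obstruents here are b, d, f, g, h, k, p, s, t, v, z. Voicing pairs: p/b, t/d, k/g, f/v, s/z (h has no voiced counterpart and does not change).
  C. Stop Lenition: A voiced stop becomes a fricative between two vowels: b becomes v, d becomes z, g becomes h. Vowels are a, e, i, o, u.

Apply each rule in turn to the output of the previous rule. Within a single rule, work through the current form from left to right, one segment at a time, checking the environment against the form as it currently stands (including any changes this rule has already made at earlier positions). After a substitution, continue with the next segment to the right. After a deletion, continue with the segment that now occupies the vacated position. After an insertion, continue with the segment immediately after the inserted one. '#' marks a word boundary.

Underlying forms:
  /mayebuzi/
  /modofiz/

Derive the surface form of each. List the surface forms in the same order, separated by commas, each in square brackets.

[mayebzi], [mozofs]

/mayebuzi/:
  A Medial Vowel Deletion: [mayebuzi] → [mayebzi]
  B Progressive Voicing Assimilation: no change — [mayebzi]
  C Stop Lenition: no change — [mayebzi]
/modofiz/:
  A Medial Vowel Deletion: [modofiz] → [modofz]
  B Progressive Voicing Assimilation: [modofz] → [modofs]
  C Stop Lenition: [modofs] → [mozofs]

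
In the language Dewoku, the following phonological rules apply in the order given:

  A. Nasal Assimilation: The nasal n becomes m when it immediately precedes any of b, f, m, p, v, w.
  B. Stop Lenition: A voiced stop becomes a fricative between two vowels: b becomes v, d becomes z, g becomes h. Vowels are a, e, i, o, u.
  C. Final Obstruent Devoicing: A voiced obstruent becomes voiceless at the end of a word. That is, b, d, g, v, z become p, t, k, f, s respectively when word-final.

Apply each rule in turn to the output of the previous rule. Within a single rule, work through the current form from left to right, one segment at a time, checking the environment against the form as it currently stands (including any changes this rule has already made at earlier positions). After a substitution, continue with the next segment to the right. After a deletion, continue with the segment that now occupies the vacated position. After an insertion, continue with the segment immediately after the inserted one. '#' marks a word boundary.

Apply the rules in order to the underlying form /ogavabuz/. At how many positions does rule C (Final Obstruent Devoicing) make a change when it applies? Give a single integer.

1

A Nasal Assimilation: no change — [ogavabuz]
B Stop Lenition: [ogavabuz] → [ohavavuz]
C Final Obstruent Devoicing: [ohavavuz] → [ohavavus]
Rule C changed 1 position(s).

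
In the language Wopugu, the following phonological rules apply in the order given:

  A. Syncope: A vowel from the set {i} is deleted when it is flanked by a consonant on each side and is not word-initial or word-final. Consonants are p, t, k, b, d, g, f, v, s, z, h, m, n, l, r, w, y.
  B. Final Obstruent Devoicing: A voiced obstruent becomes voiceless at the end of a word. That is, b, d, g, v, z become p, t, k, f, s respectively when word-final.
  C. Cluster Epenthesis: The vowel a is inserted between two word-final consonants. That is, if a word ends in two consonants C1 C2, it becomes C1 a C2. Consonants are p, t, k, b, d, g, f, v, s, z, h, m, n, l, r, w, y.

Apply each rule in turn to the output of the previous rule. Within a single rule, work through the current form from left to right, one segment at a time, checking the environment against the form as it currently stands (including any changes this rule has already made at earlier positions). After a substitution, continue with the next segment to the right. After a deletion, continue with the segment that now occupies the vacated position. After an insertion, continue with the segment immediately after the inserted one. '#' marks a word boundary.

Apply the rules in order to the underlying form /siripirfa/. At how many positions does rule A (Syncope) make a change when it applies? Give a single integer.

3

A Syncope: [siripirfa] → [srprfa]
B Final Obstruent Devoicing: no change — [srprfa]
C Cluster Epenthesis: no change — [srprfa]
Rule A changed 3 position(s).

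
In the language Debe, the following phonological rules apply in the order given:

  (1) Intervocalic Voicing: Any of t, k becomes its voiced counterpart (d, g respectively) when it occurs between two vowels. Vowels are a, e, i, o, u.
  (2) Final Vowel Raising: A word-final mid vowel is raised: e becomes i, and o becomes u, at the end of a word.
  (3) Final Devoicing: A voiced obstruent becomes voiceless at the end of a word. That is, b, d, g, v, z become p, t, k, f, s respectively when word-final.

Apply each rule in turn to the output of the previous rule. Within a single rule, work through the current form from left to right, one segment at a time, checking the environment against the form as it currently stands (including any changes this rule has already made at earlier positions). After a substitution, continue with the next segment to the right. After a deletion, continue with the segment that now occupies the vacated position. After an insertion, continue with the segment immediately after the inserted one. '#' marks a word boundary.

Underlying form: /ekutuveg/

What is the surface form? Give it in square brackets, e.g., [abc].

(1) Intervocalic Voicing: [ekutuveg] → [eguduveg]
(2) Final Vowel Raising: no change — [eguduveg]
(3) Final Devoicing: [eguduveg] → [eguduvek]

[eguduvek]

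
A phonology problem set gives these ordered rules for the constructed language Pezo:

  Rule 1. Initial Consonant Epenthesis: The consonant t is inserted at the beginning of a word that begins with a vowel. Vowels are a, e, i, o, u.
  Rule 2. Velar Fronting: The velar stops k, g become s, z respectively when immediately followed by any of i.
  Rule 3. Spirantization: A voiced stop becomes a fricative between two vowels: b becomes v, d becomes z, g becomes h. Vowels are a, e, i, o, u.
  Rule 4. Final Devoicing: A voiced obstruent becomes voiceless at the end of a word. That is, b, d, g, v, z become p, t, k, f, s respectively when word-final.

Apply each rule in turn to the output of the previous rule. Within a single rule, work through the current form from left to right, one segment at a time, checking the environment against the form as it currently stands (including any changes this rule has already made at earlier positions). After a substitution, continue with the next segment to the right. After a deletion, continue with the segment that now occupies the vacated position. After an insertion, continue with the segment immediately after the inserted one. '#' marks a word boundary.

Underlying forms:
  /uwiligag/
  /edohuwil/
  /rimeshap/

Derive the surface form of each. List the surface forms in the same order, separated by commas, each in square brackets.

[tuwilihak], [tezohuwil], [rimeshap]

/uwiligag/:
  Rule 1 Initial Consonant Epenthesis: [uwiligag] → [tuwiligag]
  Rule 2 Velar Fronting: no change — [tuwiligag]
  Rule 3 Spirantization: [tuwiligag] → [tuwilihag]
  Rule 4 Final Devoicing: [tuwilihag] → [tuwilihak]
/edohuwil/:
  Rule 1 Initial Consonant Epenthesis: [edohuwil] → [tedohuwil]
  Rule 2 Velar Fronting: no change — [tedohuwil]
  Rule 3 Spirantization: [tedohuwil] → [tezohuwil]
  Rule 4 Final Devoicing: no change — [tezohuwil]
/rimeshap/:
  Rule 1 Initial Consonant Epenthesis: no change — [rimeshap]
  Rule 2 Velar Fronting: no change — [rimeshap]
  Rule 3 Spirantization: no change — [rimeshap]
  Rule 4 Final Devoicing: no change — [rimeshap]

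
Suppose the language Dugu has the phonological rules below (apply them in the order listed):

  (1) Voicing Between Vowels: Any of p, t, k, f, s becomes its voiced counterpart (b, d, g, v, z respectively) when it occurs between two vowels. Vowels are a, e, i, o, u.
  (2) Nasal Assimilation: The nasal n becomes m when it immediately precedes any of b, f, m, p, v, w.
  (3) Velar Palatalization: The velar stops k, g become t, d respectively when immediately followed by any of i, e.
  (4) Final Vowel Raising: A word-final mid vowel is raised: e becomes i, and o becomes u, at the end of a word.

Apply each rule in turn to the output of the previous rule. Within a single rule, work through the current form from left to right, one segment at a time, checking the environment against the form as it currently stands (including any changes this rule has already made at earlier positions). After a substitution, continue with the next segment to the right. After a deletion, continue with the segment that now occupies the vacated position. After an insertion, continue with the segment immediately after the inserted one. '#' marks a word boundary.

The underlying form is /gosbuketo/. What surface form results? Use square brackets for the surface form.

[gosbudedu]

(1) Voicing Between Vowels: [gosbuketo] → [gosbugedo]
(2) Nasal Assimilation: no change — [gosbugedo]
(3) Velar Palatalization: [gosbugedo] → [gosbudedo]
(4) Final Vowel Raising: [gosbudedo] → [gosbudedu]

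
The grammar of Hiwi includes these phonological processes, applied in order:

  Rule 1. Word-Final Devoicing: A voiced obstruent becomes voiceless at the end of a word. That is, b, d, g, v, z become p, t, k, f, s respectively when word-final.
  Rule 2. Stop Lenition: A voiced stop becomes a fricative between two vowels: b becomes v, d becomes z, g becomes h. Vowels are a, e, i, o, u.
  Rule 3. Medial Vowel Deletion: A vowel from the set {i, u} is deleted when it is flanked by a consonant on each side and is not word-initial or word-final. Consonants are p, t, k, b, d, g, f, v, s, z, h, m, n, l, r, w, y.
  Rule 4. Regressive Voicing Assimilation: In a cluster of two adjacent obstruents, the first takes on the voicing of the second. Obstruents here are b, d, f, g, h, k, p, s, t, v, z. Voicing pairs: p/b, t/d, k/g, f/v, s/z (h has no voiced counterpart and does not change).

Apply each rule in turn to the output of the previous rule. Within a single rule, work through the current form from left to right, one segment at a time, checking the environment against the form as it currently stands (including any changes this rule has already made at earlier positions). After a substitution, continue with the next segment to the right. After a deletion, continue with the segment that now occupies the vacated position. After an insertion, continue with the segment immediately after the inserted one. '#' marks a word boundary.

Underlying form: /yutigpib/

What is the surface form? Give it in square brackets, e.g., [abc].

[ydkpp]

Rule 1 Word-Final Devoicing: [yutigpib] → [yutigpip]
Rule 2 Stop Lenition: no change — [yutigpip]
Rule 3 Medial Vowel Deletion: [yutigpip] → [ytgpp]
Rule 4 Regressive Voicing Assimilation: [ytgpp] → [ydkpp]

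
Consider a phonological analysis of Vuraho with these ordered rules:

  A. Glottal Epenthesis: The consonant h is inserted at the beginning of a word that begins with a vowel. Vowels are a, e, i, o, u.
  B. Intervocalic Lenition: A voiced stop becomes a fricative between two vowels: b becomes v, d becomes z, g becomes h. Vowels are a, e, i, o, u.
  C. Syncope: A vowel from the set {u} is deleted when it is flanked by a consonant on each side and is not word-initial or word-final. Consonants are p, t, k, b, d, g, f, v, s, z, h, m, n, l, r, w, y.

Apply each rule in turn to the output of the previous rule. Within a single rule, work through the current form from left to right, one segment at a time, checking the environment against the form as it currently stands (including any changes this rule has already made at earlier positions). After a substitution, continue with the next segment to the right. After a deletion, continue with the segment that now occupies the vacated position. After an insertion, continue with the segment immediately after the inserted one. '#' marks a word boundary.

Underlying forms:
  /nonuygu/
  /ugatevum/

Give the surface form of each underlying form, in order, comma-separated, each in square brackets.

[nonygu], [hhatevm]

/nonuygu/:
  A Glottal Epenthesis: no change — [nonuygu]
  B Intervocalic Lenition: no change — [nonuygu]
  C Syncope: [nonuygu] → [nonygu]
/ugatevum/:
  A Glottal Epenthesis: [ugatevum] → [hugatevum]
  B Intervocalic Lenition: [hugatevum] → [huhatevum]
  C Syncope: [huhatevum] → [hhatevm]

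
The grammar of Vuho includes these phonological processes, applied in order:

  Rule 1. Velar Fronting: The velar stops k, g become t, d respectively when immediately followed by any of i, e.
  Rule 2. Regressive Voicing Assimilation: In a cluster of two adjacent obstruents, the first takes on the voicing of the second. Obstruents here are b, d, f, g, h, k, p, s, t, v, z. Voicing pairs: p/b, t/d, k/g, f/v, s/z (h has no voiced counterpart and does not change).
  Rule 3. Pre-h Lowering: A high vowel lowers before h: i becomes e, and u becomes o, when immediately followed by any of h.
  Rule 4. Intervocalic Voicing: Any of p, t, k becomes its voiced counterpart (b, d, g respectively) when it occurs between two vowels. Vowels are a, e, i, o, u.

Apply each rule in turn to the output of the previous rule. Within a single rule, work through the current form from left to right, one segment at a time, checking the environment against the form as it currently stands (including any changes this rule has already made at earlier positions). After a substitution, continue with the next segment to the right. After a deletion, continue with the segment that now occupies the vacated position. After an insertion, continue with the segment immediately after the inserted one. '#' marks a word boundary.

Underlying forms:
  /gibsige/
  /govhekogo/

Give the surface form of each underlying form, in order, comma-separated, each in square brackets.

/gibsige/:
  Rule 1 Velar Fronting: [gibsige] → [dibside]
  Rule 2 Regressive Voicing Assimilation: [dibside] → [dipside]
  Rule 3 Pre-h Lowering: no change — [dipside]
  Rule 4 Intervocalic Voicing: no change — [dipside]
/govhekogo/:
  Rule 1 Velar Fronting: no change — [govhekogo]
  Rule 2 Regressive Voicing Assimilation: [govhekogo] → [gofhekogo]
  Rule 3 Pre-h Lowering: no change — [gofhekogo]
  Rule 4 Intervocalic Voicing: [gofhekogo] → [gofhegogo]

[dipside], [gofhegogo]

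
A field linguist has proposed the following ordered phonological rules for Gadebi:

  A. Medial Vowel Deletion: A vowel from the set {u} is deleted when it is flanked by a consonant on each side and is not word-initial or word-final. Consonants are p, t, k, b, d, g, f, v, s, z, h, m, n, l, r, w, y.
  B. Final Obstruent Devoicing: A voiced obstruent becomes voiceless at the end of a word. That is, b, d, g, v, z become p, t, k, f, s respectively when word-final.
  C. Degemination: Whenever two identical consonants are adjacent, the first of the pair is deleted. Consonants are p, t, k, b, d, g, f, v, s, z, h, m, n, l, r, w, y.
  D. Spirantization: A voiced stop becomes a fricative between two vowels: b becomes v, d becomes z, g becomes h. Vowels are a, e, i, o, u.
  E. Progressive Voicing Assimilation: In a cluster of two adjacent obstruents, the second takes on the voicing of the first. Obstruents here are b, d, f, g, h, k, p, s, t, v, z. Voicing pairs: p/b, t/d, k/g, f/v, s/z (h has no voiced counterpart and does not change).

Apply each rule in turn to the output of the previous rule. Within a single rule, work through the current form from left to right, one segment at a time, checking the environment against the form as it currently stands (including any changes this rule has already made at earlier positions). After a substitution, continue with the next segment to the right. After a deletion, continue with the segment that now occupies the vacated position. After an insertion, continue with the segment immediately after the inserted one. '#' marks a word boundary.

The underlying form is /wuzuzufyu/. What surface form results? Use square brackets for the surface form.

[wzvyu]

A Medial Vowel Deletion: [wuzuzufyu] → [wzzfyu]
B Final Obstruent Devoicing: no change — [wzzfyu]
C Degemination: [wzzfyu] → [wzfyu]
D Spirantization: no change — [wzfyu]
E Progressive Voicing Assimilation: [wzfyu] → [wzvyu]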